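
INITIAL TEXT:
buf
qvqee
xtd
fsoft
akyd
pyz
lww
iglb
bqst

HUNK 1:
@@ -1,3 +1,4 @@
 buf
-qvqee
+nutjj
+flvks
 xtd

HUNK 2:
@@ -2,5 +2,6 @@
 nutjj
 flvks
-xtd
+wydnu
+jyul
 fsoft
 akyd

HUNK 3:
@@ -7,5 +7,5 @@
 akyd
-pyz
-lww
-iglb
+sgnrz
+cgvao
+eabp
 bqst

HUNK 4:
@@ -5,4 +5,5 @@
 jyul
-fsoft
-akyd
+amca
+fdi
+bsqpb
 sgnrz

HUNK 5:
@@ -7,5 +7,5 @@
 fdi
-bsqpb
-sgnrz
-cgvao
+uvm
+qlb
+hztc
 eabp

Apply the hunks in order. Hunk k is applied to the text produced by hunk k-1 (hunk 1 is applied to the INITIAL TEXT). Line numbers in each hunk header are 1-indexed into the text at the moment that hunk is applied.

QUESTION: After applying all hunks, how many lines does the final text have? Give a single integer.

Hunk 1: at line 1 remove [qvqee] add [nutjj,flvks] -> 10 lines: buf nutjj flvks xtd fsoft akyd pyz lww iglb bqst
Hunk 2: at line 2 remove [xtd] add [wydnu,jyul] -> 11 lines: buf nutjj flvks wydnu jyul fsoft akyd pyz lww iglb bqst
Hunk 3: at line 7 remove [pyz,lww,iglb] add [sgnrz,cgvao,eabp] -> 11 lines: buf nutjj flvks wydnu jyul fsoft akyd sgnrz cgvao eabp bqst
Hunk 4: at line 5 remove [fsoft,akyd] add [amca,fdi,bsqpb] -> 12 lines: buf nutjj flvks wydnu jyul amca fdi bsqpb sgnrz cgvao eabp bqst
Hunk 5: at line 7 remove [bsqpb,sgnrz,cgvao] add [uvm,qlb,hztc] -> 12 lines: buf nutjj flvks wydnu jyul amca fdi uvm qlb hztc eabp bqst
Final line count: 12

Answer: 12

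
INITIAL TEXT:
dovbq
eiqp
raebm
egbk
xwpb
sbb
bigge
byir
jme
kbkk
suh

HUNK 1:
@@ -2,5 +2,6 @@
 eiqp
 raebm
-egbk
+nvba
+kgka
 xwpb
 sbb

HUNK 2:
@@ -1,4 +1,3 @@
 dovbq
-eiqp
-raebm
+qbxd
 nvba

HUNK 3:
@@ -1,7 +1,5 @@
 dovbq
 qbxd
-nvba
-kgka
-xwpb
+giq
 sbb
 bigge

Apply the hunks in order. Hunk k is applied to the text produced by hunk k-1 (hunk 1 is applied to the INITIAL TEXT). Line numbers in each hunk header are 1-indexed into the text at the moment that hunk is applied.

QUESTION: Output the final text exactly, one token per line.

Answer: dovbq
qbxd
giq
sbb
bigge
byir
jme
kbkk
suh

Derivation:
Hunk 1: at line 2 remove [egbk] add [nvba,kgka] -> 12 lines: dovbq eiqp raebm nvba kgka xwpb sbb bigge byir jme kbkk suh
Hunk 2: at line 1 remove [eiqp,raebm] add [qbxd] -> 11 lines: dovbq qbxd nvba kgka xwpb sbb bigge byir jme kbkk suh
Hunk 3: at line 1 remove [nvba,kgka,xwpb] add [giq] -> 9 lines: dovbq qbxd giq sbb bigge byir jme kbkk suh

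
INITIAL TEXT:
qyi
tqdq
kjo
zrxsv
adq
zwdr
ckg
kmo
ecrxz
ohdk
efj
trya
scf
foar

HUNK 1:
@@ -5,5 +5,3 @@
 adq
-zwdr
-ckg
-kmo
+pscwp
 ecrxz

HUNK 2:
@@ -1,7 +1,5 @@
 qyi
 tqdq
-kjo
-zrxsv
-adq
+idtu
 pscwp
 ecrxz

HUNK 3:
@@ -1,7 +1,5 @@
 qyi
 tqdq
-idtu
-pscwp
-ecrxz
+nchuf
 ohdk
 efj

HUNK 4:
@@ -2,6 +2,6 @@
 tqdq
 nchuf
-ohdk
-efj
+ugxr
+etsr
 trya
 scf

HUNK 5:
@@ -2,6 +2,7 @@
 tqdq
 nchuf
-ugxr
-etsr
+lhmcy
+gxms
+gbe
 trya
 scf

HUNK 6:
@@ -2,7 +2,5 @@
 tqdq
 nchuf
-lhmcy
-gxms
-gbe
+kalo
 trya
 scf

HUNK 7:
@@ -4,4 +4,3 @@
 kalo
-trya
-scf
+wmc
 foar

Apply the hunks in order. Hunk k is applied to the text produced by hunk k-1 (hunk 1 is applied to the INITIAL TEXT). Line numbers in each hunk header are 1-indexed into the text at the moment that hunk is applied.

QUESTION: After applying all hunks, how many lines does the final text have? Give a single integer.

Answer: 6

Derivation:
Hunk 1: at line 5 remove [zwdr,ckg,kmo] add [pscwp] -> 12 lines: qyi tqdq kjo zrxsv adq pscwp ecrxz ohdk efj trya scf foar
Hunk 2: at line 1 remove [kjo,zrxsv,adq] add [idtu] -> 10 lines: qyi tqdq idtu pscwp ecrxz ohdk efj trya scf foar
Hunk 3: at line 1 remove [idtu,pscwp,ecrxz] add [nchuf] -> 8 lines: qyi tqdq nchuf ohdk efj trya scf foar
Hunk 4: at line 2 remove [ohdk,efj] add [ugxr,etsr] -> 8 lines: qyi tqdq nchuf ugxr etsr trya scf foar
Hunk 5: at line 2 remove [ugxr,etsr] add [lhmcy,gxms,gbe] -> 9 lines: qyi tqdq nchuf lhmcy gxms gbe trya scf foar
Hunk 6: at line 2 remove [lhmcy,gxms,gbe] add [kalo] -> 7 lines: qyi tqdq nchuf kalo trya scf foar
Hunk 7: at line 4 remove [trya,scf] add [wmc] -> 6 lines: qyi tqdq nchuf kalo wmc foar
Final line count: 6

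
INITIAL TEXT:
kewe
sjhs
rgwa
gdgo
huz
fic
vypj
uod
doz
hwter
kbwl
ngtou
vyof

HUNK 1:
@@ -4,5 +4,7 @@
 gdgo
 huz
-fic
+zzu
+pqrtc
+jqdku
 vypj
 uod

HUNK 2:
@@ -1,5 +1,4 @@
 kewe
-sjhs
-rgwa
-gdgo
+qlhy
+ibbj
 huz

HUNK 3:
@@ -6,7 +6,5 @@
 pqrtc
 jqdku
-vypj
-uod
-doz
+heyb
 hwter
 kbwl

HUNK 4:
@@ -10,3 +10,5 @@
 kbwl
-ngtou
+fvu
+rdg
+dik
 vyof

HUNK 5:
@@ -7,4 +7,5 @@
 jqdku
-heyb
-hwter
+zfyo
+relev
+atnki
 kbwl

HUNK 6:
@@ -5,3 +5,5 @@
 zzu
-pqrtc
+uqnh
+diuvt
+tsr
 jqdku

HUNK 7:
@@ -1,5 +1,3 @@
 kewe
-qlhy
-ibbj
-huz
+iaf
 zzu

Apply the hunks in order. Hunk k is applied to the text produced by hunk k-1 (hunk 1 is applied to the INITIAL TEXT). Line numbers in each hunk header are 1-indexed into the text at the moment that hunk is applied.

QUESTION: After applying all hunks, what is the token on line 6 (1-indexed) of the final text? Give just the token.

Hunk 1: at line 4 remove [fic] add [zzu,pqrtc,jqdku] -> 15 lines: kewe sjhs rgwa gdgo huz zzu pqrtc jqdku vypj uod doz hwter kbwl ngtou vyof
Hunk 2: at line 1 remove [sjhs,rgwa,gdgo] add [qlhy,ibbj] -> 14 lines: kewe qlhy ibbj huz zzu pqrtc jqdku vypj uod doz hwter kbwl ngtou vyof
Hunk 3: at line 6 remove [vypj,uod,doz] add [heyb] -> 12 lines: kewe qlhy ibbj huz zzu pqrtc jqdku heyb hwter kbwl ngtou vyof
Hunk 4: at line 10 remove [ngtou] add [fvu,rdg,dik] -> 14 lines: kewe qlhy ibbj huz zzu pqrtc jqdku heyb hwter kbwl fvu rdg dik vyof
Hunk 5: at line 7 remove [heyb,hwter] add [zfyo,relev,atnki] -> 15 lines: kewe qlhy ibbj huz zzu pqrtc jqdku zfyo relev atnki kbwl fvu rdg dik vyof
Hunk 6: at line 5 remove [pqrtc] add [uqnh,diuvt,tsr] -> 17 lines: kewe qlhy ibbj huz zzu uqnh diuvt tsr jqdku zfyo relev atnki kbwl fvu rdg dik vyof
Hunk 7: at line 1 remove [qlhy,ibbj,huz] add [iaf] -> 15 lines: kewe iaf zzu uqnh diuvt tsr jqdku zfyo relev atnki kbwl fvu rdg dik vyof
Final line 6: tsr

Answer: tsr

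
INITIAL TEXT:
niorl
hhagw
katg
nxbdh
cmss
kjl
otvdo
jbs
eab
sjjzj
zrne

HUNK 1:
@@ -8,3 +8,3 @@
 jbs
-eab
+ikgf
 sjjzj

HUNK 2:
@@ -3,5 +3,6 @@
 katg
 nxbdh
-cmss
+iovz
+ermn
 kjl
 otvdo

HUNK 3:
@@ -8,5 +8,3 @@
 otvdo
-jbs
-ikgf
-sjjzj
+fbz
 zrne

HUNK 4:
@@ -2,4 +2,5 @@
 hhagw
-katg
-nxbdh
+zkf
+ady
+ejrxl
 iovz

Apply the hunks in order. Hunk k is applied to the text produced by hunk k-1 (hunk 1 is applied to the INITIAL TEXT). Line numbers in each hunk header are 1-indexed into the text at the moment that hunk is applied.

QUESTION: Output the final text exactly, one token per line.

Answer: niorl
hhagw
zkf
ady
ejrxl
iovz
ermn
kjl
otvdo
fbz
zrne

Derivation:
Hunk 1: at line 8 remove [eab] add [ikgf] -> 11 lines: niorl hhagw katg nxbdh cmss kjl otvdo jbs ikgf sjjzj zrne
Hunk 2: at line 3 remove [cmss] add [iovz,ermn] -> 12 lines: niorl hhagw katg nxbdh iovz ermn kjl otvdo jbs ikgf sjjzj zrne
Hunk 3: at line 8 remove [jbs,ikgf,sjjzj] add [fbz] -> 10 lines: niorl hhagw katg nxbdh iovz ermn kjl otvdo fbz zrne
Hunk 4: at line 2 remove [katg,nxbdh] add [zkf,ady,ejrxl] -> 11 lines: niorl hhagw zkf ady ejrxl iovz ermn kjl otvdo fbz zrne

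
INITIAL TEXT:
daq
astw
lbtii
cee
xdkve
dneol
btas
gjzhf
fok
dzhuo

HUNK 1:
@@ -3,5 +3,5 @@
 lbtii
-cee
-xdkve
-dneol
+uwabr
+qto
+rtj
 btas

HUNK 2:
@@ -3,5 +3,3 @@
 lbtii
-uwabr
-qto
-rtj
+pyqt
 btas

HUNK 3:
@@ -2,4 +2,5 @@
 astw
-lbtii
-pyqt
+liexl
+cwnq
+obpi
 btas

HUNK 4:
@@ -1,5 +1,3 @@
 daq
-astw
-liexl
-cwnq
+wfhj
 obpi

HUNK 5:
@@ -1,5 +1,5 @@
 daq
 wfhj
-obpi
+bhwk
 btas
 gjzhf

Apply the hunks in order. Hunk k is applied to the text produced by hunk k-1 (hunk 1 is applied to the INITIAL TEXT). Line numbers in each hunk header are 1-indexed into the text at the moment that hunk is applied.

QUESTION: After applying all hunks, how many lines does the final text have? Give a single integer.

Hunk 1: at line 3 remove [cee,xdkve,dneol] add [uwabr,qto,rtj] -> 10 lines: daq astw lbtii uwabr qto rtj btas gjzhf fok dzhuo
Hunk 2: at line 3 remove [uwabr,qto,rtj] add [pyqt] -> 8 lines: daq astw lbtii pyqt btas gjzhf fok dzhuo
Hunk 3: at line 2 remove [lbtii,pyqt] add [liexl,cwnq,obpi] -> 9 lines: daq astw liexl cwnq obpi btas gjzhf fok dzhuo
Hunk 4: at line 1 remove [astw,liexl,cwnq] add [wfhj] -> 7 lines: daq wfhj obpi btas gjzhf fok dzhuo
Hunk 5: at line 1 remove [obpi] add [bhwk] -> 7 lines: daq wfhj bhwk btas gjzhf fok dzhuo
Final line count: 7

Answer: 7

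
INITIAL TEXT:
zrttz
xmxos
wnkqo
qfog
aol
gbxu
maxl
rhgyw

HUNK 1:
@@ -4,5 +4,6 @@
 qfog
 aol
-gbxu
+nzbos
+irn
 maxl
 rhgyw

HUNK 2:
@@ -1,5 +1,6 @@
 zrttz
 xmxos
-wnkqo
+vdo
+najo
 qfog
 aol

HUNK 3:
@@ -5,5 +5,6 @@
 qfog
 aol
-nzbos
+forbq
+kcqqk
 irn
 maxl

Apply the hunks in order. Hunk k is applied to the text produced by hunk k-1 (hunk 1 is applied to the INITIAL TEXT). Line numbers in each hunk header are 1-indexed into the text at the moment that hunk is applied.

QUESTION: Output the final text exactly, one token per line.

Hunk 1: at line 4 remove [gbxu] add [nzbos,irn] -> 9 lines: zrttz xmxos wnkqo qfog aol nzbos irn maxl rhgyw
Hunk 2: at line 1 remove [wnkqo] add [vdo,najo] -> 10 lines: zrttz xmxos vdo najo qfog aol nzbos irn maxl rhgyw
Hunk 3: at line 5 remove [nzbos] add [forbq,kcqqk] -> 11 lines: zrttz xmxos vdo najo qfog aol forbq kcqqk irn maxl rhgyw

Answer: zrttz
xmxos
vdo
najo
qfog
aol
forbq
kcqqk
irn
maxl
rhgyw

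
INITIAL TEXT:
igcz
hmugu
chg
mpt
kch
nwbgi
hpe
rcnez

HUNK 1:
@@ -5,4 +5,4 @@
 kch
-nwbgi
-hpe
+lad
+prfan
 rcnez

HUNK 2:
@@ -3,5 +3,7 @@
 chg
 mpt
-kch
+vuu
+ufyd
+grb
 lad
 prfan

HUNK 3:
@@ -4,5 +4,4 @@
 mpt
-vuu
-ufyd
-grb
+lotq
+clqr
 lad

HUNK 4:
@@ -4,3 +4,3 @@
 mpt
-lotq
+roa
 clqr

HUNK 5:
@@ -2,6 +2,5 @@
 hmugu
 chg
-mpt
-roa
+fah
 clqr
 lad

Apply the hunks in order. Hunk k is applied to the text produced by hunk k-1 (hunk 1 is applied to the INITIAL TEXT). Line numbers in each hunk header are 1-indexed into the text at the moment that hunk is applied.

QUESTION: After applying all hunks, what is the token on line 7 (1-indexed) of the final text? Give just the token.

Answer: prfan

Derivation:
Hunk 1: at line 5 remove [nwbgi,hpe] add [lad,prfan] -> 8 lines: igcz hmugu chg mpt kch lad prfan rcnez
Hunk 2: at line 3 remove [kch] add [vuu,ufyd,grb] -> 10 lines: igcz hmugu chg mpt vuu ufyd grb lad prfan rcnez
Hunk 3: at line 4 remove [vuu,ufyd,grb] add [lotq,clqr] -> 9 lines: igcz hmugu chg mpt lotq clqr lad prfan rcnez
Hunk 4: at line 4 remove [lotq] add [roa] -> 9 lines: igcz hmugu chg mpt roa clqr lad prfan rcnez
Hunk 5: at line 2 remove [mpt,roa] add [fah] -> 8 lines: igcz hmugu chg fah clqr lad prfan rcnez
Final line 7: prfan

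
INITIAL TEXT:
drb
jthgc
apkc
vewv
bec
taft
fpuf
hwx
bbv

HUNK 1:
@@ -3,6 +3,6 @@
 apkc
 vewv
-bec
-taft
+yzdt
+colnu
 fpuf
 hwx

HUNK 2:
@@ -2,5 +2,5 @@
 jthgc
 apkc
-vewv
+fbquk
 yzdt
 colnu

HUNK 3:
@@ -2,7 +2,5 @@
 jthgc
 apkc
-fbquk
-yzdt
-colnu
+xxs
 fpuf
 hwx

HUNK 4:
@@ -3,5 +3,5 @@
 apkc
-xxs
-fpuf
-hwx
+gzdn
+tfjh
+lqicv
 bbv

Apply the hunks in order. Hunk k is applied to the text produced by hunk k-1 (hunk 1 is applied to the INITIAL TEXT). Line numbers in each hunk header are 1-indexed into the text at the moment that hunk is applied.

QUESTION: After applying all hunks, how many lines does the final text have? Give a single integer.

Answer: 7

Derivation:
Hunk 1: at line 3 remove [bec,taft] add [yzdt,colnu] -> 9 lines: drb jthgc apkc vewv yzdt colnu fpuf hwx bbv
Hunk 2: at line 2 remove [vewv] add [fbquk] -> 9 lines: drb jthgc apkc fbquk yzdt colnu fpuf hwx bbv
Hunk 3: at line 2 remove [fbquk,yzdt,colnu] add [xxs] -> 7 lines: drb jthgc apkc xxs fpuf hwx bbv
Hunk 4: at line 3 remove [xxs,fpuf,hwx] add [gzdn,tfjh,lqicv] -> 7 lines: drb jthgc apkc gzdn tfjh lqicv bbv
Final line count: 7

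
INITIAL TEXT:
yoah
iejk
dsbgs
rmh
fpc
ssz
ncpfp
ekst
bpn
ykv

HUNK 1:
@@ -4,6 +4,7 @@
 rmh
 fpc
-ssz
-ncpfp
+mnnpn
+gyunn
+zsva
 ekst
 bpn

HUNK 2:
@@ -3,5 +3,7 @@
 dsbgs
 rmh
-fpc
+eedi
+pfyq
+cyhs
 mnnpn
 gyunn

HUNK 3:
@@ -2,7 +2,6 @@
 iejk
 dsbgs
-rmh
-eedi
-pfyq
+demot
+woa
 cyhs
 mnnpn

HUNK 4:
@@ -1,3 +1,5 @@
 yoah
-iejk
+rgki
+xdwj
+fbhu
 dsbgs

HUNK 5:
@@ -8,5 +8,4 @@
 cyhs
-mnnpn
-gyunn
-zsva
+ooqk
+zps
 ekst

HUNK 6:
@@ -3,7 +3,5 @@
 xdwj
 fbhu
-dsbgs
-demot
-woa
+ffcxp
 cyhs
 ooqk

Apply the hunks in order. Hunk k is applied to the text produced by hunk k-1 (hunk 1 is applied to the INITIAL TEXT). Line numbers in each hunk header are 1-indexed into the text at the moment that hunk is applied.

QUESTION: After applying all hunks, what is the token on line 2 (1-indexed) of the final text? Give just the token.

Answer: rgki

Derivation:
Hunk 1: at line 4 remove [ssz,ncpfp] add [mnnpn,gyunn,zsva] -> 11 lines: yoah iejk dsbgs rmh fpc mnnpn gyunn zsva ekst bpn ykv
Hunk 2: at line 3 remove [fpc] add [eedi,pfyq,cyhs] -> 13 lines: yoah iejk dsbgs rmh eedi pfyq cyhs mnnpn gyunn zsva ekst bpn ykv
Hunk 3: at line 2 remove [rmh,eedi,pfyq] add [demot,woa] -> 12 lines: yoah iejk dsbgs demot woa cyhs mnnpn gyunn zsva ekst bpn ykv
Hunk 4: at line 1 remove [iejk] add [rgki,xdwj,fbhu] -> 14 lines: yoah rgki xdwj fbhu dsbgs demot woa cyhs mnnpn gyunn zsva ekst bpn ykv
Hunk 5: at line 8 remove [mnnpn,gyunn,zsva] add [ooqk,zps] -> 13 lines: yoah rgki xdwj fbhu dsbgs demot woa cyhs ooqk zps ekst bpn ykv
Hunk 6: at line 3 remove [dsbgs,demot,woa] add [ffcxp] -> 11 lines: yoah rgki xdwj fbhu ffcxp cyhs ooqk zps ekst bpn ykv
Final line 2: rgki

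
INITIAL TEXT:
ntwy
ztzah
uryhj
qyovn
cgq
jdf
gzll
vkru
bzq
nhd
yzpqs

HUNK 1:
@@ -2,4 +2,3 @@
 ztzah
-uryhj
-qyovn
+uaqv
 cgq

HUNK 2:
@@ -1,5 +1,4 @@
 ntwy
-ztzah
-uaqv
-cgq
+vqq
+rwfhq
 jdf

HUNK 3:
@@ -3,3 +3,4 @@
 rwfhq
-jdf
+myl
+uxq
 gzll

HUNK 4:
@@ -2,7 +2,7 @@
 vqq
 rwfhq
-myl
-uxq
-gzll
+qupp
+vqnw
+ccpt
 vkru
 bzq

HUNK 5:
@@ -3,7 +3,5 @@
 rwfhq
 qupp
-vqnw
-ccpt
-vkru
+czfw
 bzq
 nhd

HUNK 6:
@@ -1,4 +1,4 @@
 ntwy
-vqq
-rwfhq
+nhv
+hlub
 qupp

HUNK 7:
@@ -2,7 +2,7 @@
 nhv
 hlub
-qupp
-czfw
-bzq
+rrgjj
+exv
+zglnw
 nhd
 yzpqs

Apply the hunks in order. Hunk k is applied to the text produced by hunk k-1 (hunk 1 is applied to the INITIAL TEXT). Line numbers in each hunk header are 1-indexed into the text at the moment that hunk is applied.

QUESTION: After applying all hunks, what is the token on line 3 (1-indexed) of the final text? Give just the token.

Answer: hlub

Derivation:
Hunk 1: at line 2 remove [uryhj,qyovn] add [uaqv] -> 10 lines: ntwy ztzah uaqv cgq jdf gzll vkru bzq nhd yzpqs
Hunk 2: at line 1 remove [ztzah,uaqv,cgq] add [vqq,rwfhq] -> 9 lines: ntwy vqq rwfhq jdf gzll vkru bzq nhd yzpqs
Hunk 3: at line 3 remove [jdf] add [myl,uxq] -> 10 lines: ntwy vqq rwfhq myl uxq gzll vkru bzq nhd yzpqs
Hunk 4: at line 2 remove [myl,uxq,gzll] add [qupp,vqnw,ccpt] -> 10 lines: ntwy vqq rwfhq qupp vqnw ccpt vkru bzq nhd yzpqs
Hunk 5: at line 3 remove [vqnw,ccpt,vkru] add [czfw] -> 8 lines: ntwy vqq rwfhq qupp czfw bzq nhd yzpqs
Hunk 6: at line 1 remove [vqq,rwfhq] add [nhv,hlub] -> 8 lines: ntwy nhv hlub qupp czfw bzq nhd yzpqs
Hunk 7: at line 2 remove [qupp,czfw,bzq] add [rrgjj,exv,zglnw] -> 8 lines: ntwy nhv hlub rrgjj exv zglnw nhd yzpqs
Final line 3: hlub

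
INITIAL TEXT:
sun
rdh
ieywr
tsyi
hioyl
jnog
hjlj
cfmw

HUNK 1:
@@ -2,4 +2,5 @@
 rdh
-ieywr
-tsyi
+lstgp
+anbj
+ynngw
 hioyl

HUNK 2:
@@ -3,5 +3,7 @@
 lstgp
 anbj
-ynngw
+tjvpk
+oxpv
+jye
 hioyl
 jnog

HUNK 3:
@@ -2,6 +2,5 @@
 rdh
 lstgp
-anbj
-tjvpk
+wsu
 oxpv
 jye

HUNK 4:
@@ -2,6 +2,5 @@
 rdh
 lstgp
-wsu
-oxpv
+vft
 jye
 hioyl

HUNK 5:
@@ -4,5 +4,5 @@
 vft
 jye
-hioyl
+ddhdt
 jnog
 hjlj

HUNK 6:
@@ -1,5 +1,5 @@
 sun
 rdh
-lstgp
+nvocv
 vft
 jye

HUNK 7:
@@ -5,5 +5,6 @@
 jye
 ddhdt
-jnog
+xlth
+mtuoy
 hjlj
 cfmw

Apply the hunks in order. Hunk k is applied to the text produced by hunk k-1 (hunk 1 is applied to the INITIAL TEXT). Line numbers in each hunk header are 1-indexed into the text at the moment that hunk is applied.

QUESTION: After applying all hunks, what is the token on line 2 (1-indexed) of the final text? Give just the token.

Hunk 1: at line 2 remove [ieywr,tsyi] add [lstgp,anbj,ynngw] -> 9 lines: sun rdh lstgp anbj ynngw hioyl jnog hjlj cfmw
Hunk 2: at line 3 remove [ynngw] add [tjvpk,oxpv,jye] -> 11 lines: sun rdh lstgp anbj tjvpk oxpv jye hioyl jnog hjlj cfmw
Hunk 3: at line 2 remove [anbj,tjvpk] add [wsu] -> 10 lines: sun rdh lstgp wsu oxpv jye hioyl jnog hjlj cfmw
Hunk 4: at line 2 remove [wsu,oxpv] add [vft] -> 9 lines: sun rdh lstgp vft jye hioyl jnog hjlj cfmw
Hunk 5: at line 4 remove [hioyl] add [ddhdt] -> 9 lines: sun rdh lstgp vft jye ddhdt jnog hjlj cfmw
Hunk 6: at line 1 remove [lstgp] add [nvocv] -> 9 lines: sun rdh nvocv vft jye ddhdt jnog hjlj cfmw
Hunk 7: at line 5 remove [jnog] add [xlth,mtuoy] -> 10 lines: sun rdh nvocv vft jye ddhdt xlth mtuoy hjlj cfmw
Final line 2: rdh

Answer: rdh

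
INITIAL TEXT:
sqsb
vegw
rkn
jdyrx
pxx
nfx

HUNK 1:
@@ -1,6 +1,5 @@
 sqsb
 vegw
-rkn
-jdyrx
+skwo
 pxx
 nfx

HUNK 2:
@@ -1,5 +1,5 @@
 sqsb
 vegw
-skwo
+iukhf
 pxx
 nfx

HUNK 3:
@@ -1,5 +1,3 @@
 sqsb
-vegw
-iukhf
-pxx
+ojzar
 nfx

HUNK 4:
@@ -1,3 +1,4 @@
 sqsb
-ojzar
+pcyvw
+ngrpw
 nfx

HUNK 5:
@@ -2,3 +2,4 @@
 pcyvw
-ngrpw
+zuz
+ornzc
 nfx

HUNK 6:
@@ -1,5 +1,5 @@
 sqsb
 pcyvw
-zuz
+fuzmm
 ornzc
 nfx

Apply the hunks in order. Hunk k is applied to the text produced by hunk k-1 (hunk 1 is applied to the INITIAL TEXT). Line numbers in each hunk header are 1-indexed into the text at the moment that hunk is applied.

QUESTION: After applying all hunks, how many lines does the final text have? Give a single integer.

Answer: 5

Derivation:
Hunk 1: at line 1 remove [rkn,jdyrx] add [skwo] -> 5 lines: sqsb vegw skwo pxx nfx
Hunk 2: at line 1 remove [skwo] add [iukhf] -> 5 lines: sqsb vegw iukhf pxx nfx
Hunk 3: at line 1 remove [vegw,iukhf,pxx] add [ojzar] -> 3 lines: sqsb ojzar nfx
Hunk 4: at line 1 remove [ojzar] add [pcyvw,ngrpw] -> 4 lines: sqsb pcyvw ngrpw nfx
Hunk 5: at line 2 remove [ngrpw] add [zuz,ornzc] -> 5 lines: sqsb pcyvw zuz ornzc nfx
Hunk 6: at line 1 remove [zuz] add [fuzmm] -> 5 lines: sqsb pcyvw fuzmm ornzc nfx
Final line count: 5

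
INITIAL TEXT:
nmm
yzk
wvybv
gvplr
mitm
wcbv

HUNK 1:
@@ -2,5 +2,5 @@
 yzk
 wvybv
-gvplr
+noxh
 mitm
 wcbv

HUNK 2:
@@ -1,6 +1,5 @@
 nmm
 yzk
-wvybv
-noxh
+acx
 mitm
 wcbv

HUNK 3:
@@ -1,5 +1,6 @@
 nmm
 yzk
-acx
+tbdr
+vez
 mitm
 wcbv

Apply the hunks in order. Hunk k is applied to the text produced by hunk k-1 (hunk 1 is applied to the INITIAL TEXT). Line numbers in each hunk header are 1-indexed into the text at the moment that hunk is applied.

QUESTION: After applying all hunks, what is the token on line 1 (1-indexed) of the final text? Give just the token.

Answer: nmm

Derivation:
Hunk 1: at line 2 remove [gvplr] add [noxh] -> 6 lines: nmm yzk wvybv noxh mitm wcbv
Hunk 2: at line 1 remove [wvybv,noxh] add [acx] -> 5 lines: nmm yzk acx mitm wcbv
Hunk 3: at line 1 remove [acx] add [tbdr,vez] -> 6 lines: nmm yzk tbdr vez mitm wcbv
Final line 1: nmm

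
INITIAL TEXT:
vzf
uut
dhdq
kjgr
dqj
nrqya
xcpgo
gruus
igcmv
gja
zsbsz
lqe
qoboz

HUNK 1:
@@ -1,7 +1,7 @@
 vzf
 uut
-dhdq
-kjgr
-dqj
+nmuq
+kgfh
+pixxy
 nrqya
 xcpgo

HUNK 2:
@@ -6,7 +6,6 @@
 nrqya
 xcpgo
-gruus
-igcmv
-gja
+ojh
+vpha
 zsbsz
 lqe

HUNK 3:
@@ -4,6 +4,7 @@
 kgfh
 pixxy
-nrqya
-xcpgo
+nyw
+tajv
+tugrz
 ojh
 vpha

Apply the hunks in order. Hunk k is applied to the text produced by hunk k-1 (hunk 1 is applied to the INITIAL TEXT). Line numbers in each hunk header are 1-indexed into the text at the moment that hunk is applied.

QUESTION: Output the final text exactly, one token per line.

Hunk 1: at line 1 remove [dhdq,kjgr,dqj] add [nmuq,kgfh,pixxy] -> 13 lines: vzf uut nmuq kgfh pixxy nrqya xcpgo gruus igcmv gja zsbsz lqe qoboz
Hunk 2: at line 6 remove [gruus,igcmv,gja] add [ojh,vpha] -> 12 lines: vzf uut nmuq kgfh pixxy nrqya xcpgo ojh vpha zsbsz lqe qoboz
Hunk 3: at line 4 remove [nrqya,xcpgo] add [nyw,tajv,tugrz] -> 13 lines: vzf uut nmuq kgfh pixxy nyw tajv tugrz ojh vpha zsbsz lqe qoboz

Answer: vzf
uut
nmuq
kgfh
pixxy
nyw
tajv
tugrz
ojh
vpha
zsbsz
lqe
qoboz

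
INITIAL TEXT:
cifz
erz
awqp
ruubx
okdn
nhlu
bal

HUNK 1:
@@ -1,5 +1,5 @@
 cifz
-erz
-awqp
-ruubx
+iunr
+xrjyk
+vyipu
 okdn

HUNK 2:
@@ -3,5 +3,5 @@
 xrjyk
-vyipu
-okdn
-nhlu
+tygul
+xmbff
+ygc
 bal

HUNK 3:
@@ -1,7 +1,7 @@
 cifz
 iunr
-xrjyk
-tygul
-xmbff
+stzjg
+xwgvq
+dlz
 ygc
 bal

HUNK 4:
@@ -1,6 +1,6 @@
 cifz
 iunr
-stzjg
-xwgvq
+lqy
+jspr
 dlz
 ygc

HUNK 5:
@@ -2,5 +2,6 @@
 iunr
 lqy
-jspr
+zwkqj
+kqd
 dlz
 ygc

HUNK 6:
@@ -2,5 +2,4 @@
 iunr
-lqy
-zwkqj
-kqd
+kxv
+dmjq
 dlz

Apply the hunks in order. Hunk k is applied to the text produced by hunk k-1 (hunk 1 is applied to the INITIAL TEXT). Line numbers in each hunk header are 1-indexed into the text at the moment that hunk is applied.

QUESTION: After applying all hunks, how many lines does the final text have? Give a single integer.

Answer: 7

Derivation:
Hunk 1: at line 1 remove [erz,awqp,ruubx] add [iunr,xrjyk,vyipu] -> 7 lines: cifz iunr xrjyk vyipu okdn nhlu bal
Hunk 2: at line 3 remove [vyipu,okdn,nhlu] add [tygul,xmbff,ygc] -> 7 lines: cifz iunr xrjyk tygul xmbff ygc bal
Hunk 3: at line 1 remove [xrjyk,tygul,xmbff] add [stzjg,xwgvq,dlz] -> 7 lines: cifz iunr stzjg xwgvq dlz ygc bal
Hunk 4: at line 1 remove [stzjg,xwgvq] add [lqy,jspr] -> 7 lines: cifz iunr lqy jspr dlz ygc bal
Hunk 5: at line 2 remove [jspr] add [zwkqj,kqd] -> 8 lines: cifz iunr lqy zwkqj kqd dlz ygc bal
Hunk 6: at line 2 remove [lqy,zwkqj,kqd] add [kxv,dmjq] -> 7 lines: cifz iunr kxv dmjq dlz ygc bal
Final line count: 7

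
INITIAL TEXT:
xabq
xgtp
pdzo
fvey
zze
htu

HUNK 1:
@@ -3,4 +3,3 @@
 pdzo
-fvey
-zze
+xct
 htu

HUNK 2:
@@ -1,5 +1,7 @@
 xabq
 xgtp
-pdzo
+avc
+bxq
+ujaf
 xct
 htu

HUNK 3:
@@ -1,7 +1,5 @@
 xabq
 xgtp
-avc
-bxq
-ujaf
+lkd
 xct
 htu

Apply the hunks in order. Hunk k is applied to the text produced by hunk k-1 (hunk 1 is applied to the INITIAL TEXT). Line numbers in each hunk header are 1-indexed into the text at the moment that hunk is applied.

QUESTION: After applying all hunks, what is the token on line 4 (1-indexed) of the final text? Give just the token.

Answer: xct

Derivation:
Hunk 1: at line 3 remove [fvey,zze] add [xct] -> 5 lines: xabq xgtp pdzo xct htu
Hunk 2: at line 1 remove [pdzo] add [avc,bxq,ujaf] -> 7 lines: xabq xgtp avc bxq ujaf xct htu
Hunk 3: at line 1 remove [avc,bxq,ujaf] add [lkd] -> 5 lines: xabq xgtp lkd xct htu
Final line 4: xct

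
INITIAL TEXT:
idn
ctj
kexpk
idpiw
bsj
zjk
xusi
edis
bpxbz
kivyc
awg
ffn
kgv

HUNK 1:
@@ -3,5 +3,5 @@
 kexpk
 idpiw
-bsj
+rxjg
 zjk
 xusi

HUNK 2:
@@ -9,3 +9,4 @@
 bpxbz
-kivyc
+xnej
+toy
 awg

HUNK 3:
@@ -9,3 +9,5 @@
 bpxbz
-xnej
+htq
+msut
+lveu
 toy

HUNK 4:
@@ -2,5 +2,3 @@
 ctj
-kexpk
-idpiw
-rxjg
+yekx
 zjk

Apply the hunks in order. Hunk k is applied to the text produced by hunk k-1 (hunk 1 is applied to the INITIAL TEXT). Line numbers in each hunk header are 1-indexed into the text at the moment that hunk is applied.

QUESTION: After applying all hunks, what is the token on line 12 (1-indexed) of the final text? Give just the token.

Hunk 1: at line 3 remove [bsj] add [rxjg] -> 13 lines: idn ctj kexpk idpiw rxjg zjk xusi edis bpxbz kivyc awg ffn kgv
Hunk 2: at line 9 remove [kivyc] add [xnej,toy] -> 14 lines: idn ctj kexpk idpiw rxjg zjk xusi edis bpxbz xnej toy awg ffn kgv
Hunk 3: at line 9 remove [xnej] add [htq,msut,lveu] -> 16 lines: idn ctj kexpk idpiw rxjg zjk xusi edis bpxbz htq msut lveu toy awg ffn kgv
Hunk 4: at line 2 remove [kexpk,idpiw,rxjg] add [yekx] -> 14 lines: idn ctj yekx zjk xusi edis bpxbz htq msut lveu toy awg ffn kgv
Final line 12: awg

Answer: awg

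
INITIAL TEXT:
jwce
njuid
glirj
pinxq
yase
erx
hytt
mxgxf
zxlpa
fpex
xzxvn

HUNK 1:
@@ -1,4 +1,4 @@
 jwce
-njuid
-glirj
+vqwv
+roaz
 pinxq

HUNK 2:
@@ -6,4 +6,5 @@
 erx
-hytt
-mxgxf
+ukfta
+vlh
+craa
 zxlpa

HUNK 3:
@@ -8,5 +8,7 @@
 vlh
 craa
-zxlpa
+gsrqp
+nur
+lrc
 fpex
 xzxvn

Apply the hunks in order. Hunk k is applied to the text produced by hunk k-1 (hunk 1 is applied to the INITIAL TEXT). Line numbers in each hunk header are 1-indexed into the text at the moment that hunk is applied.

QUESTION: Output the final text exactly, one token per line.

Answer: jwce
vqwv
roaz
pinxq
yase
erx
ukfta
vlh
craa
gsrqp
nur
lrc
fpex
xzxvn

Derivation:
Hunk 1: at line 1 remove [njuid,glirj] add [vqwv,roaz] -> 11 lines: jwce vqwv roaz pinxq yase erx hytt mxgxf zxlpa fpex xzxvn
Hunk 2: at line 6 remove [hytt,mxgxf] add [ukfta,vlh,craa] -> 12 lines: jwce vqwv roaz pinxq yase erx ukfta vlh craa zxlpa fpex xzxvn
Hunk 3: at line 8 remove [zxlpa] add [gsrqp,nur,lrc] -> 14 lines: jwce vqwv roaz pinxq yase erx ukfta vlh craa gsrqp nur lrc fpex xzxvn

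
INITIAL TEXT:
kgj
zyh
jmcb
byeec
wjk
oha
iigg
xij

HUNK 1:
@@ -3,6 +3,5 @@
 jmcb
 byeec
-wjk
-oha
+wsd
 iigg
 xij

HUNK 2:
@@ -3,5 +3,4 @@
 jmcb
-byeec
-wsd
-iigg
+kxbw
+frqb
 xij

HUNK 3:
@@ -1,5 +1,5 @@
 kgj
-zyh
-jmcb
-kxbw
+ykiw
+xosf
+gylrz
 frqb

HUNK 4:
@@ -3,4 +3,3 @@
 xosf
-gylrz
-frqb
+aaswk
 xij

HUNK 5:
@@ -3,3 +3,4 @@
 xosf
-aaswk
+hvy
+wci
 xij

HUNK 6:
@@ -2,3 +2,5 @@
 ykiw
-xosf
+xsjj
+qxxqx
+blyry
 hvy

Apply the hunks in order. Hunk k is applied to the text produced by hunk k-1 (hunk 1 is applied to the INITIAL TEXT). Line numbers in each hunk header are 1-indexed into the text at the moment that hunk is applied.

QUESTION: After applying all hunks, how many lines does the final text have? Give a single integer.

Answer: 8

Derivation:
Hunk 1: at line 3 remove [wjk,oha] add [wsd] -> 7 lines: kgj zyh jmcb byeec wsd iigg xij
Hunk 2: at line 3 remove [byeec,wsd,iigg] add [kxbw,frqb] -> 6 lines: kgj zyh jmcb kxbw frqb xij
Hunk 3: at line 1 remove [zyh,jmcb,kxbw] add [ykiw,xosf,gylrz] -> 6 lines: kgj ykiw xosf gylrz frqb xij
Hunk 4: at line 3 remove [gylrz,frqb] add [aaswk] -> 5 lines: kgj ykiw xosf aaswk xij
Hunk 5: at line 3 remove [aaswk] add [hvy,wci] -> 6 lines: kgj ykiw xosf hvy wci xij
Hunk 6: at line 2 remove [xosf] add [xsjj,qxxqx,blyry] -> 8 lines: kgj ykiw xsjj qxxqx blyry hvy wci xij
Final line count: 8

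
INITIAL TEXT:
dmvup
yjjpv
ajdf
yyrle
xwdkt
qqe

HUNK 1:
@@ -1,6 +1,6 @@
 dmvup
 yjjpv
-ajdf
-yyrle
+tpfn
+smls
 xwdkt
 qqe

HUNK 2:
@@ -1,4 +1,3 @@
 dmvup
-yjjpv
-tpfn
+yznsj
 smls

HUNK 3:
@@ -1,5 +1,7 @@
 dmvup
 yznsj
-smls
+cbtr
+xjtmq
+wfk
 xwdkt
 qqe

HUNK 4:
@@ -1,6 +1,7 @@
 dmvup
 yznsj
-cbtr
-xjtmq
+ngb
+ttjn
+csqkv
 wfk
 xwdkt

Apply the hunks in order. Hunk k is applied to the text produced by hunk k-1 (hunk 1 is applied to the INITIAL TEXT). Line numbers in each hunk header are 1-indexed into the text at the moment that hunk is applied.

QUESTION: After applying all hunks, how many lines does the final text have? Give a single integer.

Answer: 8

Derivation:
Hunk 1: at line 1 remove [ajdf,yyrle] add [tpfn,smls] -> 6 lines: dmvup yjjpv tpfn smls xwdkt qqe
Hunk 2: at line 1 remove [yjjpv,tpfn] add [yznsj] -> 5 lines: dmvup yznsj smls xwdkt qqe
Hunk 3: at line 1 remove [smls] add [cbtr,xjtmq,wfk] -> 7 lines: dmvup yznsj cbtr xjtmq wfk xwdkt qqe
Hunk 4: at line 1 remove [cbtr,xjtmq] add [ngb,ttjn,csqkv] -> 8 lines: dmvup yznsj ngb ttjn csqkv wfk xwdkt qqe
Final line count: 8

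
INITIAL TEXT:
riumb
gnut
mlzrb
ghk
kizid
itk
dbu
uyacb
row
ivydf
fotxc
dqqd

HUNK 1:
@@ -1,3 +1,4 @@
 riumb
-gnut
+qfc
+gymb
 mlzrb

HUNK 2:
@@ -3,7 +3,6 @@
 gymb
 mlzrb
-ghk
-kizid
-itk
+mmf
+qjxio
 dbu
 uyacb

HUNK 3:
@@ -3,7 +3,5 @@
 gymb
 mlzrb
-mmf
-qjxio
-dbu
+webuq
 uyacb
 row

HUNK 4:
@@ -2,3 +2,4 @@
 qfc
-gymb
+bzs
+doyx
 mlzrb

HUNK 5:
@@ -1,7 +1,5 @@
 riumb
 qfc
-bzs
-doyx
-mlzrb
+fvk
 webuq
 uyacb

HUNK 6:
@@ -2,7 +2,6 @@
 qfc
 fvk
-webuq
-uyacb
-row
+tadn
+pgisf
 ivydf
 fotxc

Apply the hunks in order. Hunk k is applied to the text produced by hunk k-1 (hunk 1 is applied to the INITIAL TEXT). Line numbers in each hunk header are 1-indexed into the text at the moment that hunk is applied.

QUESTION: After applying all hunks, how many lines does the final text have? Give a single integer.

Hunk 1: at line 1 remove [gnut] add [qfc,gymb] -> 13 lines: riumb qfc gymb mlzrb ghk kizid itk dbu uyacb row ivydf fotxc dqqd
Hunk 2: at line 3 remove [ghk,kizid,itk] add [mmf,qjxio] -> 12 lines: riumb qfc gymb mlzrb mmf qjxio dbu uyacb row ivydf fotxc dqqd
Hunk 3: at line 3 remove [mmf,qjxio,dbu] add [webuq] -> 10 lines: riumb qfc gymb mlzrb webuq uyacb row ivydf fotxc dqqd
Hunk 4: at line 2 remove [gymb] add [bzs,doyx] -> 11 lines: riumb qfc bzs doyx mlzrb webuq uyacb row ivydf fotxc dqqd
Hunk 5: at line 1 remove [bzs,doyx,mlzrb] add [fvk] -> 9 lines: riumb qfc fvk webuq uyacb row ivydf fotxc dqqd
Hunk 6: at line 2 remove [webuq,uyacb,row] add [tadn,pgisf] -> 8 lines: riumb qfc fvk tadn pgisf ivydf fotxc dqqd
Final line count: 8

Answer: 8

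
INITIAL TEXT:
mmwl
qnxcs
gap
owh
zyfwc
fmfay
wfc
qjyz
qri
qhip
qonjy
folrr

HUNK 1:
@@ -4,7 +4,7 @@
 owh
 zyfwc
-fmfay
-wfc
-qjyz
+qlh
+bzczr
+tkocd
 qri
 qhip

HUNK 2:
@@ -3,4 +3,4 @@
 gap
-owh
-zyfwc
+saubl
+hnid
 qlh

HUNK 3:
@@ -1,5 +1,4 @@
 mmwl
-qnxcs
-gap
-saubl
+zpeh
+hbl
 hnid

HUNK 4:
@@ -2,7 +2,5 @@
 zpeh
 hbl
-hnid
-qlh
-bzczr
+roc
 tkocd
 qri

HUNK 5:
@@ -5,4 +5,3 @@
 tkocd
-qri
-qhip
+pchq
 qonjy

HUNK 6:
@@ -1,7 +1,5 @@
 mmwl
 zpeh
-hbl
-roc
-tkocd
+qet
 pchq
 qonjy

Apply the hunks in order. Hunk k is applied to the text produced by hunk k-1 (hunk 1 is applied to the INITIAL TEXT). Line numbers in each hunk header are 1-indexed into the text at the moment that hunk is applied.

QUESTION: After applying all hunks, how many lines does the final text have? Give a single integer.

Answer: 6

Derivation:
Hunk 1: at line 4 remove [fmfay,wfc,qjyz] add [qlh,bzczr,tkocd] -> 12 lines: mmwl qnxcs gap owh zyfwc qlh bzczr tkocd qri qhip qonjy folrr
Hunk 2: at line 3 remove [owh,zyfwc] add [saubl,hnid] -> 12 lines: mmwl qnxcs gap saubl hnid qlh bzczr tkocd qri qhip qonjy folrr
Hunk 3: at line 1 remove [qnxcs,gap,saubl] add [zpeh,hbl] -> 11 lines: mmwl zpeh hbl hnid qlh bzczr tkocd qri qhip qonjy folrr
Hunk 4: at line 2 remove [hnid,qlh,bzczr] add [roc] -> 9 lines: mmwl zpeh hbl roc tkocd qri qhip qonjy folrr
Hunk 5: at line 5 remove [qri,qhip] add [pchq] -> 8 lines: mmwl zpeh hbl roc tkocd pchq qonjy folrr
Hunk 6: at line 1 remove [hbl,roc,tkocd] add [qet] -> 6 lines: mmwl zpeh qet pchq qonjy folrr
Final line count: 6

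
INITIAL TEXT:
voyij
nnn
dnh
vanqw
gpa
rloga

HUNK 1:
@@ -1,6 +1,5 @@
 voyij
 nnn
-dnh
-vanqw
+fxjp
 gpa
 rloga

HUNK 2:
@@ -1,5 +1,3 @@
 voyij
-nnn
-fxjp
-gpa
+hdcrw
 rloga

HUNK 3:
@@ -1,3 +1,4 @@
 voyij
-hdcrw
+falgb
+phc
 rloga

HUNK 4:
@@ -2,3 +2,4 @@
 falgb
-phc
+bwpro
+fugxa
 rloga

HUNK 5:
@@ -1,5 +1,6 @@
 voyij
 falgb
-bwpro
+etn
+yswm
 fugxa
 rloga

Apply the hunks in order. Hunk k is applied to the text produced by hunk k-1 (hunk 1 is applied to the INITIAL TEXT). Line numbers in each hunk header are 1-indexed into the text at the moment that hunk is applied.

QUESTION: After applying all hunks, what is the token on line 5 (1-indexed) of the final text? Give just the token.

Answer: fugxa

Derivation:
Hunk 1: at line 1 remove [dnh,vanqw] add [fxjp] -> 5 lines: voyij nnn fxjp gpa rloga
Hunk 2: at line 1 remove [nnn,fxjp,gpa] add [hdcrw] -> 3 lines: voyij hdcrw rloga
Hunk 3: at line 1 remove [hdcrw] add [falgb,phc] -> 4 lines: voyij falgb phc rloga
Hunk 4: at line 2 remove [phc] add [bwpro,fugxa] -> 5 lines: voyij falgb bwpro fugxa rloga
Hunk 5: at line 1 remove [bwpro] add [etn,yswm] -> 6 lines: voyij falgb etn yswm fugxa rloga
Final line 5: fugxa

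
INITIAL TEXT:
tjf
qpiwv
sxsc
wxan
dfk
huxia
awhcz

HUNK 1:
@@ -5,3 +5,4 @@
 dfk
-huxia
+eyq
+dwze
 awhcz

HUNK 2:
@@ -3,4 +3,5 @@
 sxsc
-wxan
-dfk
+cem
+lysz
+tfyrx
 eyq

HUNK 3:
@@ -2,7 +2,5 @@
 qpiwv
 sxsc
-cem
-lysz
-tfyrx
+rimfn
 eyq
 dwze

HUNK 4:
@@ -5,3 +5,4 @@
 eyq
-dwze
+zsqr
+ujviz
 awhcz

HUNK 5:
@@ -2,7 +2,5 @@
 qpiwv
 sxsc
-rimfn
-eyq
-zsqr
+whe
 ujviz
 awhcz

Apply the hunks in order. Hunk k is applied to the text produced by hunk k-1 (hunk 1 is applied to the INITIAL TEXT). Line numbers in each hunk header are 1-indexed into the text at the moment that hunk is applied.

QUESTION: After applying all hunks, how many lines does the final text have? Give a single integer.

Answer: 6

Derivation:
Hunk 1: at line 5 remove [huxia] add [eyq,dwze] -> 8 lines: tjf qpiwv sxsc wxan dfk eyq dwze awhcz
Hunk 2: at line 3 remove [wxan,dfk] add [cem,lysz,tfyrx] -> 9 lines: tjf qpiwv sxsc cem lysz tfyrx eyq dwze awhcz
Hunk 3: at line 2 remove [cem,lysz,tfyrx] add [rimfn] -> 7 lines: tjf qpiwv sxsc rimfn eyq dwze awhcz
Hunk 4: at line 5 remove [dwze] add [zsqr,ujviz] -> 8 lines: tjf qpiwv sxsc rimfn eyq zsqr ujviz awhcz
Hunk 5: at line 2 remove [rimfn,eyq,zsqr] add [whe] -> 6 lines: tjf qpiwv sxsc whe ujviz awhcz
Final line count: 6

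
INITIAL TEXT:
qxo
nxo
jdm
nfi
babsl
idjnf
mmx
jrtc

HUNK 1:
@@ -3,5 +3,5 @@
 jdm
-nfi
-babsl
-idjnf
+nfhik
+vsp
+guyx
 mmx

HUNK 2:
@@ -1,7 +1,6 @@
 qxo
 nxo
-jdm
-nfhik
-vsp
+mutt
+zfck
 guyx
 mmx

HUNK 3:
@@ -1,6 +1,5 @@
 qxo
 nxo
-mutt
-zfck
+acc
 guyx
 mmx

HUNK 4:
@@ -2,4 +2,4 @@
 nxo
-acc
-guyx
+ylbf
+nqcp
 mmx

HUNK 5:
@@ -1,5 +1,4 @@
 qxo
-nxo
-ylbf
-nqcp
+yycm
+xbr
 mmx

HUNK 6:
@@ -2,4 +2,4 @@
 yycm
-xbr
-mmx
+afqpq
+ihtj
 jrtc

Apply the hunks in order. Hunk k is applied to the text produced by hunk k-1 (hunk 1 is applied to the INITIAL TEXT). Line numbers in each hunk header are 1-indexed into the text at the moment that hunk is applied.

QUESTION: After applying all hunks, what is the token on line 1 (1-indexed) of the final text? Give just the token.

Answer: qxo

Derivation:
Hunk 1: at line 3 remove [nfi,babsl,idjnf] add [nfhik,vsp,guyx] -> 8 lines: qxo nxo jdm nfhik vsp guyx mmx jrtc
Hunk 2: at line 1 remove [jdm,nfhik,vsp] add [mutt,zfck] -> 7 lines: qxo nxo mutt zfck guyx mmx jrtc
Hunk 3: at line 1 remove [mutt,zfck] add [acc] -> 6 lines: qxo nxo acc guyx mmx jrtc
Hunk 4: at line 2 remove [acc,guyx] add [ylbf,nqcp] -> 6 lines: qxo nxo ylbf nqcp mmx jrtc
Hunk 5: at line 1 remove [nxo,ylbf,nqcp] add [yycm,xbr] -> 5 lines: qxo yycm xbr mmx jrtc
Hunk 6: at line 2 remove [xbr,mmx] add [afqpq,ihtj] -> 5 lines: qxo yycm afqpq ihtj jrtc
Final line 1: qxo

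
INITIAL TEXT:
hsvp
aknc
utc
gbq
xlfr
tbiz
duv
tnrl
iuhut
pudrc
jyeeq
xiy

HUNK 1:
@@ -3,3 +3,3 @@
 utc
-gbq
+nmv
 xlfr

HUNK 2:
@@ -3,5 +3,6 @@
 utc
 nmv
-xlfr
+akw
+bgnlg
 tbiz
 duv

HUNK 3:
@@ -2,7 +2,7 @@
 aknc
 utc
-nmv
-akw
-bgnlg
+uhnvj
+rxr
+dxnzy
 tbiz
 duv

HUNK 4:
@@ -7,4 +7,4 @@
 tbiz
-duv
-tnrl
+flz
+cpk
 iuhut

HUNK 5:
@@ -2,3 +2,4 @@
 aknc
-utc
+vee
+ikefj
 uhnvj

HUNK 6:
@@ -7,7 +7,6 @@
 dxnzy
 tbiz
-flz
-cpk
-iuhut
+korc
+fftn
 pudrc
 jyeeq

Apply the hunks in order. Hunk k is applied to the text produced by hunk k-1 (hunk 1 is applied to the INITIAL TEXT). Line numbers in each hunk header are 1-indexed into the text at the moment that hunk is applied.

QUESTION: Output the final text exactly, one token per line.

Hunk 1: at line 3 remove [gbq] add [nmv] -> 12 lines: hsvp aknc utc nmv xlfr tbiz duv tnrl iuhut pudrc jyeeq xiy
Hunk 2: at line 3 remove [xlfr] add [akw,bgnlg] -> 13 lines: hsvp aknc utc nmv akw bgnlg tbiz duv tnrl iuhut pudrc jyeeq xiy
Hunk 3: at line 2 remove [nmv,akw,bgnlg] add [uhnvj,rxr,dxnzy] -> 13 lines: hsvp aknc utc uhnvj rxr dxnzy tbiz duv tnrl iuhut pudrc jyeeq xiy
Hunk 4: at line 7 remove [duv,tnrl] add [flz,cpk] -> 13 lines: hsvp aknc utc uhnvj rxr dxnzy tbiz flz cpk iuhut pudrc jyeeq xiy
Hunk 5: at line 2 remove [utc] add [vee,ikefj] -> 14 lines: hsvp aknc vee ikefj uhnvj rxr dxnzy tbiz flz cpk iuhut pudrc jyeeq xiy
Hunk 6: at line 7 remove [flz,cpk,iuhut] add [korc,fftn] -> 13 lines: hsvp aknc vee ikefj uhnvj rxr dxnzy tbiz korc fftn pudrc jyeeq xiy

Answer: hsvp
aknc
vee
ikefj
uhnvj
rxr
dxnzy
tbiz
korc
fftn
pudrc
jyeeq
xiy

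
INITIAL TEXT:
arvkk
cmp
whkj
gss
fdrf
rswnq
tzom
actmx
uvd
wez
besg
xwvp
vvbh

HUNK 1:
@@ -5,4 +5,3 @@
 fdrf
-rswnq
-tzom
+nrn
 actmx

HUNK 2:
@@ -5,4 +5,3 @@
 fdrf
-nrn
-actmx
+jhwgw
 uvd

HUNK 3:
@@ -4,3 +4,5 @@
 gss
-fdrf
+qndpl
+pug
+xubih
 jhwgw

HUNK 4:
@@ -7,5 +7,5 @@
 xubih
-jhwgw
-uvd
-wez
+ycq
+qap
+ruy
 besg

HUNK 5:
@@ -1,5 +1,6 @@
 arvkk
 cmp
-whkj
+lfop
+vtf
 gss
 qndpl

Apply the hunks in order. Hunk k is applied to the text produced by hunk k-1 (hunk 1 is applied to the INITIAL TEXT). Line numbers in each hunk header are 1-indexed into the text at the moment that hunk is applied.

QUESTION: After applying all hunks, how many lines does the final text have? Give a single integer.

Hunk 1: at line 5 remove [rswnq,tzom] add [nrn] -> 12 lines: arvkk cmp whkj gss fdrf nrn actmx uvd wez besg xwvp vvbh
Hunk 2: at line 5 remove [nrn,actmx] add [jhwgw] -> 11 lines: arvkk cmp whkj gss fdrf jhwgw uvd wez besg xwvp vvbh
Hunk 3: at line 4 remove [fdrf] add [qndpl,pug,xubih] -> 13 lines: arvkk cmp whkj gss qndpl pug xubih jhwgw uvd wez besg xwvp vvbh
Hunk 4: at line 7 remove [jhwgw,uvd,wez] add [ycq,qap,ruy] -> 13 lines: arvkk cmp whkj gss qndpl pug xubih ycq qap ruy besg xwvp vvbh
Hunk 5: at line 1 remove [whkj] add [lfop,vtf] -> 14 lines: arvkk cmp lfop vtf gss qndpl pug xubih ycq qap ruy besg xwvp vvbh
Final line count: 14

Answer: 14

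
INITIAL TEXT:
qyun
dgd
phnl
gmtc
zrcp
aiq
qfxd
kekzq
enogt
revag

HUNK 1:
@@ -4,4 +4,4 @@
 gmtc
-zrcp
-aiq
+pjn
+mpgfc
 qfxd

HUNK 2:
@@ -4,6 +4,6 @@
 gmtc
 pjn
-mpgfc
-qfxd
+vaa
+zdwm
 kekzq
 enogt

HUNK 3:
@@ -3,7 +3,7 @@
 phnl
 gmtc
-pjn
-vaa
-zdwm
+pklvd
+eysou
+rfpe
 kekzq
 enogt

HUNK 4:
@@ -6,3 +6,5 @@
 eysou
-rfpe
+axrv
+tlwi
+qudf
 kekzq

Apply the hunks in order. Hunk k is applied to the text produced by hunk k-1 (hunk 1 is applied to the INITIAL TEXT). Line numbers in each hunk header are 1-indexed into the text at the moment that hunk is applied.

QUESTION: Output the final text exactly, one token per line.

Answer: qyun
dgd
phnl
gmtc
pklvd
eysou
axrv
tlwi
qudf
kekzq
enogt
revag

Derivation:
Hunk 1: at line 4 remove [zrcp,aiq] add [pjn,mpgfc] -> 10 lines: qyun dgd phnl gmtc pjn mpgfc qfxd kekzq enogt revag
Hunk 2: at line 4 remove [mpgfc,qfxd] add [vaa,zdwm] -> 10 lines: qyun dgd phnl gmtc pjn vaa zdwm kekzq enogt revag
Hunk 3: at line 3 remove [pjn,vaa,zdwm] add [pklvd,eysou,rfpe] -> 10 lines: qyun dgd phnl gmtc pklvd eysou rfpe kekzq enogt revag
Hunk 4: at line 6 remove [rfpe] add [axrv,tlwi,qudf] -> 12 lines: qyun dgd phnl gmtc pklvd eysou axrv tlwi qudf kekzq enogt revag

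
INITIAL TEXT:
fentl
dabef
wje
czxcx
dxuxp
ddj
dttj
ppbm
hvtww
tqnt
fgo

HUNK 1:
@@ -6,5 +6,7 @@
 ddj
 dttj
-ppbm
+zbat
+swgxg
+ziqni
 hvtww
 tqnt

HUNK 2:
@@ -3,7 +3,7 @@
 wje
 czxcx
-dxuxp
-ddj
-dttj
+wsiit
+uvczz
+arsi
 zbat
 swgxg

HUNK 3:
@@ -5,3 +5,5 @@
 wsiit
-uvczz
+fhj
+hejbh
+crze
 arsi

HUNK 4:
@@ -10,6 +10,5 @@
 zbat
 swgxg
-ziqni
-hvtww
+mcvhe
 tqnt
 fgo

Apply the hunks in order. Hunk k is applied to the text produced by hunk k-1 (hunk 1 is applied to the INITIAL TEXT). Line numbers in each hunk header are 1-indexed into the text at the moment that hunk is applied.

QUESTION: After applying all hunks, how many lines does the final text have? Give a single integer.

Hunk 1: at line 6 remove [ppbm] add [zbat,swgxg,ziqni] -> 13 lines: fentl dabef wje czxcx dxuxp ddj dttj zbat swgxg ziqni hvtww tqnt fgo
Hunk 2: at line 3 remove [dxuxp,ddj,dttj] add [wsiit,uvczz,arsi] -> 13 lines: fentl dabef wje czxcx wsiit uvczz arsi zbat swgxg ziqni hvtww tqnt fgo
Hunk 3: at line 5 remove [uvczz] add [fhj,hejbh,crze] -> 15 lines: fentl dabef wje czxcx wsiit fhj hejbh crze arsi zbat swgxg ziqni hvtww tqnt fgo
Hunk 4: at line 10 remove [ziqni,hvtww] add [mcvhe] -> 14 lines: fentl dabef wje czxcx wsiit fhj hejbh crze arsi zbat swgxg mcvhe tqnt fgo
Final line count: 14

Answer: 14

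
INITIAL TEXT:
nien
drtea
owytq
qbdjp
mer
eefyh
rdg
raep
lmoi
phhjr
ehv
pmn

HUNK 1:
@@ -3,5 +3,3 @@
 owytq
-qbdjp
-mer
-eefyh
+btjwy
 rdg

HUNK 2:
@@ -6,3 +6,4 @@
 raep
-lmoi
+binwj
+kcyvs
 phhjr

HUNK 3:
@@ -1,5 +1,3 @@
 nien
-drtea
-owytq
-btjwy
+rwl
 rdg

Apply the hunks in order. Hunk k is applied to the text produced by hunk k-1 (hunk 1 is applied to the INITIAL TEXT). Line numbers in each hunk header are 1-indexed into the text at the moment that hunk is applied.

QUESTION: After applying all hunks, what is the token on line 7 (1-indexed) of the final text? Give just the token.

Hunk 1: at line 3 remove [qbdjp,mer,eefyh] add [btjwy] -> 10 lines: nien drtea owytq btjwy rdg raep lmoi phhjr ehv pmn
Hunk 2: at line 6 remove [lmoi] add [binwj,kcyvs] -> 11 lines: nien drtea owytq btjwy rdg raep binwj kcyvs phhjr ehv pmn
Hunk 3: at line 1 remove [drtea,owytq,btjwy] add [rwl] -> 9 lines: nien rwl rdg raep binwj kcyvs phhjr ehv pmn
Final line 7: phhjr

Answer: phhjr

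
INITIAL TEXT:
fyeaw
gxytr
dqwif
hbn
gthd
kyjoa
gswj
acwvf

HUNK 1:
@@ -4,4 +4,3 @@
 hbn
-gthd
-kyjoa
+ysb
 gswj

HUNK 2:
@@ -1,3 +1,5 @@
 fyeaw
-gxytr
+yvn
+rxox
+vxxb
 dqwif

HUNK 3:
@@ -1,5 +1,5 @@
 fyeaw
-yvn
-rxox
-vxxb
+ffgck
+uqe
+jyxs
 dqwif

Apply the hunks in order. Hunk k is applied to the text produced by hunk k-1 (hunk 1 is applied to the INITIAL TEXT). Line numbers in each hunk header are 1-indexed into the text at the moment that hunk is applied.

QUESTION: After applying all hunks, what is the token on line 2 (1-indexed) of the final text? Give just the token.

Hunk 1: at line 4 remove [gthd,kyjoa] add [ysb] -> 7 lines: fyeaw gxytr dqwif hbn ysb gswj acwvf
Hunk 2: at line 1 remove [gxytr] add [yvn,rxox,vxxb] -> 9 lines: fyeaw yvn rxox vxxb dqwif hbn ysb gswj acwvf
Hunk 3: at line 1 remove [yvn,rxox,vxxb] add [ffgck,uqe,jyxs] -> 9 lines: fyeaw ffgck uqe jyxs dqwif hbn ysb gswj acwvf
Final line 2: ffgck

Answer: ffgck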